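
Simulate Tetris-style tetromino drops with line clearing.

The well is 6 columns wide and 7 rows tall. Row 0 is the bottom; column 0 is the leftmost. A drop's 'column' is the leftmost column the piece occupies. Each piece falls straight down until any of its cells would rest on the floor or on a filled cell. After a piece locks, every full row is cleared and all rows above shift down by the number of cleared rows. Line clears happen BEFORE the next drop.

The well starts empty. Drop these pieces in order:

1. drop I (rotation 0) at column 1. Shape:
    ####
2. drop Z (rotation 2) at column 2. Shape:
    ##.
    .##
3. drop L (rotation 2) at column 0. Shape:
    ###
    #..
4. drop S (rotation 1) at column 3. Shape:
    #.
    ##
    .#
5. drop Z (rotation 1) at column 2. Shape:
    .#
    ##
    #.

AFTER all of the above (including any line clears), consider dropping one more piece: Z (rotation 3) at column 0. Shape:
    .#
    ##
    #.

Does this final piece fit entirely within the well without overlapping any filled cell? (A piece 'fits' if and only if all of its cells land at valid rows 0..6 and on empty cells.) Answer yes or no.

Drop 1: I rot0 at col 1 lands with bottom-row=0; cleared 0 line(s) (total 0); column heights now [0 1 1 1 1 0], max=1
Drop 2: Z rot2 at col 2 lands with bottom-row=1; cleared 0 line(s) (total 0); column heights now [0 1 3 3 2 0], max=3
Drop 3: L rot2 at col 0 lands with bottom-row=2; cleared 0 line(s) (total 0); column heights now [4 4 4 3 2 0], max=4
Drop 4: S rot1 at col 3 lands with bottom-row=2; cleared 0 line(s) (total 0); column heights now [4 4 4 5 4 0], max=5
Drop 5: Z rot1 at col 2 lands with bottom-row=4; cleared 0 line(s) (total 0); column heights now [4 4 6 7 4 0], max=7
Test piece Z rot3 at col 0 (width 2): heights before test = [4 4 6 7 4 0]; fits = True

Answer: yes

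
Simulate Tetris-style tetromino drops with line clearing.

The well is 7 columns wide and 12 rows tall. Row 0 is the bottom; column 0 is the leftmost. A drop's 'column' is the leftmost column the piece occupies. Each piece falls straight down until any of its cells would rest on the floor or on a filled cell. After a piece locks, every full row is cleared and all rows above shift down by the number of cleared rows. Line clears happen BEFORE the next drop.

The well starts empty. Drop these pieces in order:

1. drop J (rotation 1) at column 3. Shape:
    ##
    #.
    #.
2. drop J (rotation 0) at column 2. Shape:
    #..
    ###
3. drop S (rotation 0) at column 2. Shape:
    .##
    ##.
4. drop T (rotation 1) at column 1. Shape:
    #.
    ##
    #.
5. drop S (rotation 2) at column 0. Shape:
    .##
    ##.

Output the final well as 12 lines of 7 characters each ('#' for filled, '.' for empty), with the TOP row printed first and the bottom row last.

Answer: .......
.......
.##....
##.....
.#.....
.####..
.###...
..#....
..###..
...##..
...#...
...#...

Derivation:
Drop 1: J rot1 at col 3 lands with bottom-row=0; cleared 0 line(s) (total 0); column heights now [0 0 0 3 3 0 0], max=3
Drop 2: J rot0 at col 2 lands with bottom-row=3; cleared 0 line(s) (total 0); column heights now [0 0 5 4 4 0 0], max=5
Drop 3: S rot0 at col 2 lands with bottom-row=5; cleared 0 line(s) (total 0); column heights now [0 0 6 7 7 0 0], max=7
Drop 4: T rot1 at col 1 lands with bottom-row=5; cleared 0 line(s) (total 0); column heights now [0 8 7 7 7 0 0], max=8
Drop 5: S rot2 at col 0 lands with bottom-row=8; cleared 0 line(s) (total 0); column heights now [9 10 10 7 7 0 0], max=10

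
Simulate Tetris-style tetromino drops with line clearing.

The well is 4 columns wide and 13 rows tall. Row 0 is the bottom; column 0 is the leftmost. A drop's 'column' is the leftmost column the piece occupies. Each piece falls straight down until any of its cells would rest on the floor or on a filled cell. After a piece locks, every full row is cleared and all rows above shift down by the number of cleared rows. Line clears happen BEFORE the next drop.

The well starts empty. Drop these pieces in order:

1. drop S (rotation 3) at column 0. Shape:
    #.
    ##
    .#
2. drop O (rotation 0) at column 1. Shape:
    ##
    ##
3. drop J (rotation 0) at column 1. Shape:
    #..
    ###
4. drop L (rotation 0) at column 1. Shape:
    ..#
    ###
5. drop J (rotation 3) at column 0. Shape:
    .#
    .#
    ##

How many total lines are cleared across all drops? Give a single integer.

Answer: 0

Derivation:
Drop 1: S rot3 at col 0 lands with bottom-row=0; cleared 0 line(s) (total 0); column heights now [3 2 0 0], max=3
Drop 2: O rot0 at col 1 lands with bottom-row=2; cleared 0 line(s) (total 0); column heights now [3 4 4 0], max=4
Drop 3: J rot0 at col 1 lands with bottom-row=4; cleared 0 line(s) (total 0); column heights now [3 6 5 5], max=6
Drop 4: L rot0 at col 1 lands with bottom-row=6; cleared 0 line(s) (total 0); column heights now [3 7 7 8], max=8
Drop 5: J rot3 at col 0 lands with bottom-row=7; cleared 0 line(s) (total 0); column heights now [8 10 7 8], max=10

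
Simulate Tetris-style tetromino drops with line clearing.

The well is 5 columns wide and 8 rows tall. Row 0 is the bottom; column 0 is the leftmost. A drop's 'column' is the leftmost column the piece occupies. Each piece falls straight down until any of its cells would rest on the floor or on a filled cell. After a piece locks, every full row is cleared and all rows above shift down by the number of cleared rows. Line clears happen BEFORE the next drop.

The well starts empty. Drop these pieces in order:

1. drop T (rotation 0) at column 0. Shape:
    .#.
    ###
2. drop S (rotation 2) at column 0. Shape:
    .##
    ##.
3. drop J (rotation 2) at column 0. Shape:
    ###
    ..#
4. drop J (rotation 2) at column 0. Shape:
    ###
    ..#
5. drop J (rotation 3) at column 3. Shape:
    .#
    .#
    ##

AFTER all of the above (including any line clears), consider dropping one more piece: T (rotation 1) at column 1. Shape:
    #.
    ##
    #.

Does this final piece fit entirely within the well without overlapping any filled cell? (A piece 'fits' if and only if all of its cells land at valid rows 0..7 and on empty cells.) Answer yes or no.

Answer: no

Derivation:
Drop 1: T rot0 at col 0 lands with bottom-row=0; cleared 0 line(s) (total 0); column heights now [1 2 1 0 0], max=2
Drop 2: S rot2 at col 0 lands with bottom-row=2; cleared 0 line(s) (total 0); column heights now [3 4 4 0 0], max=4
Drop 3: J rot2 at col 0 lands with bottom-row=4; cleared 0 line(s) (total 0); column heights now [6 6 6 0 0], max=6
Drop 4: J rot2 at col 0 lands with bottom-row=6; cleared 0 line(s) (total 0); column heights now [8 8 8 0 0], max=8
Drop 5: J rot3 at col 3 lands with bottom-row=0; cleared 1 line(s) (total 1); column heights now [7 7 7 0 2], max=7
Test piece T rot1 at col 1 (width 2): heights before test = [7 7 7 0 2]; fits = False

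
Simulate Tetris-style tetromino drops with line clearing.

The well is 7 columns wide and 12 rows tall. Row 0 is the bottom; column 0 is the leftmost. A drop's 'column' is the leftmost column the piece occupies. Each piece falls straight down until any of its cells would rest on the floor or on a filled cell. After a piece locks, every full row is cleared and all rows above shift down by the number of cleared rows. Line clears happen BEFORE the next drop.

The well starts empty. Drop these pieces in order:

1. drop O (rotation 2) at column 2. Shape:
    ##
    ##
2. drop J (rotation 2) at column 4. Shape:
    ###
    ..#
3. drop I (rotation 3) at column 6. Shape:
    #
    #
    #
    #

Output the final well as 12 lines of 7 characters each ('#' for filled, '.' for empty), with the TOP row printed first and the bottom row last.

Answer: .......
.......
.......
.......
.......
.......
......#
......#
......#
......#
..#####
..##..#

Derivation:
Drop 1: O rot2 at col 2 lands with bottom-row=0; cleared 0 line(s) (total 0); column heights now [0 0 2 2 0 0 0], max=2
Drop 2: J rot2 at col 4 lands with bottom-row=0; cleared 0 line(s) (total 0); column heights now [0 0 2 2 2 2 2], max=2
Drop 3: I rot3 at col 6 lands with bottom-row=2; cleared 0 line(s) (total 0); column heights now [0 0 2 2 2 2 6], max=6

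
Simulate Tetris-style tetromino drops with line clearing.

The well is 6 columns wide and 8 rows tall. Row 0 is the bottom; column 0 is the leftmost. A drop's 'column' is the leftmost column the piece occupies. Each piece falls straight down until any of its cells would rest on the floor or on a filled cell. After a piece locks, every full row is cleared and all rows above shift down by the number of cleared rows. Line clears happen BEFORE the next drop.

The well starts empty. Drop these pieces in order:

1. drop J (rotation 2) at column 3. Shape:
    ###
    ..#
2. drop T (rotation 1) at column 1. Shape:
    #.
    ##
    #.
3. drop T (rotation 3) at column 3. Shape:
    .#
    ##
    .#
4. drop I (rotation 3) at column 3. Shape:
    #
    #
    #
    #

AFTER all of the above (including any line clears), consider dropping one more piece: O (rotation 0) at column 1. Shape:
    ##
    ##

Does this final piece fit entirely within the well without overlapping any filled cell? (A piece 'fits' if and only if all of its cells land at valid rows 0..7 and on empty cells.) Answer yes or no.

Drop 1: J rot2 at col 3 lands with bottom-row=0; cleared 0 line(s) (total 0); column heights now [0 0 0 2 2 2], max=2
Drop 2: T rot1 at col 1 lands with bottom-row=0; cleared 0 line(s) (total 0); column heights now [0 3 2 2 2 2], max=3
Drop 3: T rot3 at col 3 lands with bottom-row=2; cleared 0 line(s) (total 0); column heights now [0 3 2 4 5 2], max=5
Drop 4: I rot3 at col 3 lands with bottom-row=4; cleared 0 line(s) (total 0); column heights now [0 3 2 8 5 2], max=8
Test piece O rot0 at col 1 (width 2): heights before test = [0 3 2 8 5 2]; fits = True

Answer: yes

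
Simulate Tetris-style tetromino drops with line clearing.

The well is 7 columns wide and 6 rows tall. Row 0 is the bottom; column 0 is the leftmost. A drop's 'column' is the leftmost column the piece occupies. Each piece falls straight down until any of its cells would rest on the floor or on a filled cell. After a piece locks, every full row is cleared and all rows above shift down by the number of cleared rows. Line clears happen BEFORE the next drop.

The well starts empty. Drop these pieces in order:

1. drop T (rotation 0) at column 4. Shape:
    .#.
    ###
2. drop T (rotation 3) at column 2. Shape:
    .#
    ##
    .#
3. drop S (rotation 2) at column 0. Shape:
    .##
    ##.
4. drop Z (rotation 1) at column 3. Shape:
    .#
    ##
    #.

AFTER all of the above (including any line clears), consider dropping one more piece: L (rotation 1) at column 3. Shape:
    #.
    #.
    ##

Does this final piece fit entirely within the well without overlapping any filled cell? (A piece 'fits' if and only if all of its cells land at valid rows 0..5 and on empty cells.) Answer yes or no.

Answer: no

Derivation:
Drop 1: T rot0 at col 4 lands with bottom-row=0; cleared 0 line(s) (total 0); column heights now [0 0 0 0 1 2 1], max=2
Drop 2: T rot3 at col 2 lands with bottom-row=0; cleared 0 line(s) (total 0); column heights now [0 0 2 3 1 2 1], max=3
Drop 3: S rot2 at col 0 lands with bottom-row=1; cleared 0 line(s) (total 0); column heights now [2 3 3 3 1 2 1], max=3
Drop 4: Z rot1 at col 3 lands with bottom-row=3; cleared 0 line(s) (total 0); column heights now [2 3 3 5 6 2 1], max=6
Test piece L rot1 at col 3 (width 2): heights before test = [2 3 3 5 6 2 1]; fits = False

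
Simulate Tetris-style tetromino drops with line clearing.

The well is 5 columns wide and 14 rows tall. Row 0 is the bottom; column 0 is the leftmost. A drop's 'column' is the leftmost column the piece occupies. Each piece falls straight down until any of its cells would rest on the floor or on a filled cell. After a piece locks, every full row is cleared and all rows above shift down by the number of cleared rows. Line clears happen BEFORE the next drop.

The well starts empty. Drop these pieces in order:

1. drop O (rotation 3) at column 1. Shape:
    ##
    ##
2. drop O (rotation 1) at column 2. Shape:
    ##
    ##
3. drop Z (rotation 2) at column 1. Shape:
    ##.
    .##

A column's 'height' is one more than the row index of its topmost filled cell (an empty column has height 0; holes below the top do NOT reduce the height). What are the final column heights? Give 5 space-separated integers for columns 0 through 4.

Answer: 0 6 6 5 0

Derivation:
Drop 1: O rot3 at col 1 lands with bottom-row=0; cleared 0 line(s) (total 0); column heights now [0 2 2 0 0], max=2
Drop 2: O rot1 at col 2 lands with bottom-row=2; cleared 0 line(s) (total 0); column heights now [0 2 4 4 0], max=4
Drop 3: Z rot2 at col 1 lands with bottom-row=4; cleared 0 line(s) (total 0); column heights now [0 6 6 5 0], max=6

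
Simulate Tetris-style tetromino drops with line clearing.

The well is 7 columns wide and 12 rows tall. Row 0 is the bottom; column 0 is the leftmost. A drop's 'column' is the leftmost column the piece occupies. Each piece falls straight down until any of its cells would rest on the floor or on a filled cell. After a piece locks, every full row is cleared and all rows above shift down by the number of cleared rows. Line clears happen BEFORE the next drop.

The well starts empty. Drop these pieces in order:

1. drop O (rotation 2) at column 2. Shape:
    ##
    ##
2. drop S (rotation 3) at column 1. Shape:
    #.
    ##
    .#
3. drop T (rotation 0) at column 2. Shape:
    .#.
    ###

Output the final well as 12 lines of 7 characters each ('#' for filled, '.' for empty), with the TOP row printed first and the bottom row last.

Drop 1: O rot2 at col 2 lands with bottom-row=0; cleared 0 line(s) (total 0); column heights now [0 0 2 2 0 0 0], max=2
Drop 2: S rot3 at col 1 lands with bottom-row=2; cleared 0 line(s) (total 0); column heights now [0 5 4 2 0 0 0], max=5
Drop 3: T rot0 at col 2 lands with bottom-row=4; cleared 0 line(s) (total 0); column heights now [0 5 5 6 5 0 0], max=6

Answer: .......
.......
.......
.......
.......
.......
...#...
.####..
.##....
..#....
..##...
..##...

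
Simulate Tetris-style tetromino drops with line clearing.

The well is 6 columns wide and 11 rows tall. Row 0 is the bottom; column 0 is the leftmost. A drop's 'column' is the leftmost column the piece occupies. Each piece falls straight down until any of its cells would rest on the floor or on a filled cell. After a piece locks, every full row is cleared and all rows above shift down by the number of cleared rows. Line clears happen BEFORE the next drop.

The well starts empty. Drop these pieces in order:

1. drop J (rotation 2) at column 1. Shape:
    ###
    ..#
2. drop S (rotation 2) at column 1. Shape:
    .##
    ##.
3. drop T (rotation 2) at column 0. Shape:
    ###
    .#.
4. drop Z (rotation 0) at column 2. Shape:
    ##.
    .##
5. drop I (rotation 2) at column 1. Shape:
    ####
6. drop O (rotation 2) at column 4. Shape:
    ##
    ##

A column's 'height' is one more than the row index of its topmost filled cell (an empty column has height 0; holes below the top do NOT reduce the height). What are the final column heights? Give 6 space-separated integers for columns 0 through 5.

Answer: 5 7 7 7 9 9

Derivation:
Drop 1: J rot2 at col 1 lands with bottom-row=0; cleared 0 line(s) (total 0); column heights now [0 2 2 2 0 0], max=2
Drop 2: S rot2 at col 1 lands with bottom-row=2; cleared 0 line(s) (total 0); column heights now [0 3 4 4 0 0], max=4
Drop 3: T rot2 at col 0 lands with bottom-row=3; cleared 0 line(s) (total 0); column heights now [5 5 5 4 0 0], max=5
Drop 4: Z rot0 at col 2 lands with bottom-row=4; cleared 0 line(s) (total 0); column heights now [5 5 6 6 5 0], max=6
Drop 5: I rot2 at col 1 lands with bottom-row=6; cleared 0 line(s) (total 0); column heights now [5 7 7 7 7 0], max=7
Drop 6: O rot2 at col 4 lands with bottom-row=7; cleared 0 line(s) (total 0); column heights now [5 7 7 7 9 9], max=9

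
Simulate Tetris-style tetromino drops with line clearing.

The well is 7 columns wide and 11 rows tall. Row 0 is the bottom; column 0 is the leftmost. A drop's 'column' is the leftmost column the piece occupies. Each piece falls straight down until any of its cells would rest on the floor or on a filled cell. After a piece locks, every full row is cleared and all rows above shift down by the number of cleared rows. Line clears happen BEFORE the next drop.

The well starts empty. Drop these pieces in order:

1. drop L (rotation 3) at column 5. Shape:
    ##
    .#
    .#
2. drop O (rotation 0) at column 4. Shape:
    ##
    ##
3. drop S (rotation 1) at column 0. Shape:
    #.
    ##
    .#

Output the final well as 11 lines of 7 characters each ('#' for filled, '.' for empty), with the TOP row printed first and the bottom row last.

Drop 1: L rot3 at col 5 lands with bottom-row=0; cleared 0 line(s) (total 0); column heights now [0 0 0 0 0 3 3], max=3
Drop 2: O rot0 at col 4 lands with bottom-row=3; cleared 0 line(s) (total 0); column heights now [0 0 0 0 5 5 3], max=5
Drop 3: S rot1 at col 0 lands with bottom-row=0; cleared 0 line(s) (total 0); column heights now [3 2 0 0 5 5 3], max=5

Answer: .......
.......
.......
.......
.......
.......
....##.
....##.
#....##
##....#
.#....#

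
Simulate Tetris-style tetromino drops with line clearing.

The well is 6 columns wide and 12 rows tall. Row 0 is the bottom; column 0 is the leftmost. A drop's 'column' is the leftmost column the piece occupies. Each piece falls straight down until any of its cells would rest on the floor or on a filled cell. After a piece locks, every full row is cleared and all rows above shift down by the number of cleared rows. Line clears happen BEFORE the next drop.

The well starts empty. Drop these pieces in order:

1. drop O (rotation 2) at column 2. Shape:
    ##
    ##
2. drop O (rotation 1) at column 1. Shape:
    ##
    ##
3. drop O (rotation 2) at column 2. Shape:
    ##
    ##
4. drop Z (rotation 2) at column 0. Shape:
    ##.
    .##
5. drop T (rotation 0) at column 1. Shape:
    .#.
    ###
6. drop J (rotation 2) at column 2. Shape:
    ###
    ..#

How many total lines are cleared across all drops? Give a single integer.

Drop 1: O rot2 at col 2 lands with bottom-row=0; cleared 0 line(s) (total 0); column heights now [0 0 2 2 0 0], max=2
Drop 2: O rot1 at col 1 lands with bottom-row=2; cleared 0 line(s) (total 0); column heights now [0 4 4 2 0 0], max=4
Drop 3: O rot2 at col 2 lands with bottom-row=4; cleared 0 line(s) (total 0); column heights now [0 4 6 6 0 0], max=6
Drop 4: Z rot2 at col 0 lands with bottom-row=6; cleared 0 line(s) (total 0); column heights now [8 8 7 6 0 0], max=8
Drop 5: T rot0 at col 1 lands with bottom-row=8; cleared 0 line(s) (total 0); column heights now [8 9 10 9 0 0], max=10
Drop 6: J rot2 at col 2 lands with bottom-row=9; cleared 0 line(s) (total 0); column heights now [8 9 11 11 11 0], max=11

Answer: 0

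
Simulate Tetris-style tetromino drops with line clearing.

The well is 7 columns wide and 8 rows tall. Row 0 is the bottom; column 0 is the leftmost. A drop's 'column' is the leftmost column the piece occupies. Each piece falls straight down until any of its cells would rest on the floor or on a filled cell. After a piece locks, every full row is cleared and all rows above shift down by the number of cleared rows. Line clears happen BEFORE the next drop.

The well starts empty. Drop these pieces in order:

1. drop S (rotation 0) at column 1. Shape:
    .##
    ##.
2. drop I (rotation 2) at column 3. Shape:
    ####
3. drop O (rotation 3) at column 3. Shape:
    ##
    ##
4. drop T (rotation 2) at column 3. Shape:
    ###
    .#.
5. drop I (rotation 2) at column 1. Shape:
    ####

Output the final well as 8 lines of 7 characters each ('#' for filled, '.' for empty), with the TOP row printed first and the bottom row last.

Answer: .####..
...###.
....#..
...##..
...##..
...####
..##...
.##....

Derivation:
Drop 1: S rot0 at col 1 lands with bottom-row=0; cleared 0 line(s) (total 0); column heights now [0 1 2 2 0 0 0], max=2
Drop 2: I rot2 at col 3 lands with bottom-row=2; cleared 0 line(s) (total 0); column heights now [0 1 2 3 3 3 3], max=3
Drop 3: O rot3 at col 3 lands with bottom-row=3; cleared 0 line(s) (total 0); column heights now [0 1 2 5 5 3 3], max=5
Drop 4: T rot2 at col 3 lands with bottom-row=5; cleared 0 line(s) (total 0); column heights now [0 1 2 7 7 7 3], max=7
Drop 5: I rot2 at col 1 lands with bottom-row=7; cleared 0 line(s) (total 0); column heights now [0 8 8 8 8 7 3], max=8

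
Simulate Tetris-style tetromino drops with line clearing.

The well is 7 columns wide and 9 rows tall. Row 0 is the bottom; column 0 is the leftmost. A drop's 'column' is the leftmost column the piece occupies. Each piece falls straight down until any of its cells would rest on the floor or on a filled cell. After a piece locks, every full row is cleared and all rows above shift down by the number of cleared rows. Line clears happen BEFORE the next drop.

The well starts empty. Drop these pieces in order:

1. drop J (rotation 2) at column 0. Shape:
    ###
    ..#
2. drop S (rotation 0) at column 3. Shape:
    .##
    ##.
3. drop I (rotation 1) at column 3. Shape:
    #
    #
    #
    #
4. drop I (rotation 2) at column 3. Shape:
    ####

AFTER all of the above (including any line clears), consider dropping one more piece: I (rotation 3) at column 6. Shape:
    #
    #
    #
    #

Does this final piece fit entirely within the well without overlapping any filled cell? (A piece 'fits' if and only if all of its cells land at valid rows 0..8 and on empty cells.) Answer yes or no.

Drop 1: J rot2 at col 0 lands with bottom-row=0; cleared 0 line(s) (total 0); column heights now [2 2 2 0 0 0 0], max=2
Drop 2: S rot0 at col 3 lands with bottom-row=0; cleared 0 line(s) (total 0); column heights now [2 2 2 1 2 2 0], max=2
Drop 3: I rot1 at col 3 lands with bottom-row=1; cleared 0 line(s) (total 0); column heights now [2 2 2 5 2 2 0], max=5
Drop 4: I rot2 at col 3 lands with bottom-row=5; cleared 0 line(s) (total 0); column heights now [2 2 2 6 6 6 6], max=6
Test piece I rot3 at col 6 (width 1): heights before test = [2 2 2 6 6 6 6]; fits = False

Answer: no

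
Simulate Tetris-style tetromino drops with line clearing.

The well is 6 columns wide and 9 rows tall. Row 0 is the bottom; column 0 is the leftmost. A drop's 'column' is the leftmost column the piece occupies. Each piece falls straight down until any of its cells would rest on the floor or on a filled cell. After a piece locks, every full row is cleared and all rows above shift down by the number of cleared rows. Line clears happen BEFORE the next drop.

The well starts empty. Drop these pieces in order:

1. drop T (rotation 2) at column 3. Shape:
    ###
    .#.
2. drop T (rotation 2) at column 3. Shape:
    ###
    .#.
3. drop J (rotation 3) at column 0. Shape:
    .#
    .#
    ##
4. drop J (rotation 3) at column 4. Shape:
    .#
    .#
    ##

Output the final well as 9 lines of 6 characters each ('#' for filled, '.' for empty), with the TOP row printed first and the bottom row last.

Answer: ......
......
.....#
.....#
....##
...###
.#..#.
.#.###
##..#.

Derivation:
Drop 1: T rot2 at col 3 lands with bottom-row=0; cleared 0 line(s) (total 0); column heights now [0 0 0 2 2 2], max=2
Drop 2: T rot2 at col 3 lands with bottom-row=2; cleared 0 line(s) (total 0); column heights now [0 0 0 4 4 4], max=4
Drop 3: J rot3 at col 0 lands with bottom-row=0; cleared 0 line(s) (total 0); column heights now [1 3 0 4 4 4], max=4
Drop 4: J rot3 at col 4 lands with bottom-row=4; cleared 0 line(s) (total 0); column heights now [1 3 0 4 5 7], max=7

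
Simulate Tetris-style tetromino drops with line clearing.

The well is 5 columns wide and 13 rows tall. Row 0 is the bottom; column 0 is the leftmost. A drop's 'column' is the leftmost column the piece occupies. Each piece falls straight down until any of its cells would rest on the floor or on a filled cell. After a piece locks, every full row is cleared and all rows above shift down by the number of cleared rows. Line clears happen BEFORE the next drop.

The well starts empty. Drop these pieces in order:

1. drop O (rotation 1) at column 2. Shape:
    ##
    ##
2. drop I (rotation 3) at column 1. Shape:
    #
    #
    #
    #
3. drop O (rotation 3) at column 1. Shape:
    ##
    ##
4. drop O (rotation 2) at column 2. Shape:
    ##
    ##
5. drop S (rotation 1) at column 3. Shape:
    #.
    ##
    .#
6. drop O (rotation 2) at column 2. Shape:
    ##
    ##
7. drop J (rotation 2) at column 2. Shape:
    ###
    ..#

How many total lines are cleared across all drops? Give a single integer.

Drop 1: O rot1 at col 2 lands with bottom-row=0; cleared 0 line(s) (total 0); column heights now [0 0 2 2 0], max=2
Drop 2: I rot3 at col 1 lands with bottom-row=0; cleared 0 line(s) (total 0); column heights now [0 4 2 2 0], max=4
Drop 3: O rot3 at col 1 lands with bottom-row=4; cleared 0 line(s) (total 0); column heights now [0 6 6 2 0], max=6
Drop 4: O rot2 at col 2 lands with bottom-row=6; cleared 0 line(s) (total 0); column heights now [0 6 8 8 0], max=8
Drop 5: S rot1 at col 3 lands with bottom-row=7; cleared 0 line(s) (total 0); column heights now [0 6 8 10 9], max=10
Drop 6: O rot2 at col 2 lands with bottom-row=10; cleared 0 line(s) (total 0); column heights now [0 6 12 12 9], max=12
Drop 7: J rot2 at col 2 lands with bottom-row=11; cleared 0 line(s) (total 0); column heights now [0 6 13 13 13], max=13

Answer: 0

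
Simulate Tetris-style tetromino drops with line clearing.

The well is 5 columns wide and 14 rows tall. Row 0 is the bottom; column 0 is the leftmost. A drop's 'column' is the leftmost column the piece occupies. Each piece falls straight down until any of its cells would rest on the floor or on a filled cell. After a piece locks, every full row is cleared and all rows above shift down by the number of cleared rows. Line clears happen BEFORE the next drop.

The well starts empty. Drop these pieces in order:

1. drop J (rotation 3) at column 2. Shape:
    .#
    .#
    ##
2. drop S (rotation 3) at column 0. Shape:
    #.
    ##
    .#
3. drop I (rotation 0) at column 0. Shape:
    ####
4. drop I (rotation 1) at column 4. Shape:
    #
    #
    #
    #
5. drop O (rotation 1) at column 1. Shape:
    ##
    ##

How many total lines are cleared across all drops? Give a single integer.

Answer: 2

Derivation:
Drop 1: J rot3 at col 2 lands with bottom-row=0; cleared 0 line(s) (total 0); column heights now [0 0 1 3 0], max=3
Drop 2: S rot3 at col 0 lands with bottom-row=0; cleared 0 line(s) (total 0); column heights now [3 2 1 3 0], max=3
Drop 3: I rot0 at col 0 lands with bottom-row=3; cleared 0 line(s) (total 0); column heights now [4 4 4 4 0], max=4
Drop 4: I rot1 at col 4 lands with bottom-row=0; cleared 1 line(s) (total 1); column heights now [3 2 1 3 3], max=3
Drop 5: O rot1 at col 1 lands with bottom-row=2; cleared 1 line(s) (total 2); column heights now [2 3 3 2 2], max=3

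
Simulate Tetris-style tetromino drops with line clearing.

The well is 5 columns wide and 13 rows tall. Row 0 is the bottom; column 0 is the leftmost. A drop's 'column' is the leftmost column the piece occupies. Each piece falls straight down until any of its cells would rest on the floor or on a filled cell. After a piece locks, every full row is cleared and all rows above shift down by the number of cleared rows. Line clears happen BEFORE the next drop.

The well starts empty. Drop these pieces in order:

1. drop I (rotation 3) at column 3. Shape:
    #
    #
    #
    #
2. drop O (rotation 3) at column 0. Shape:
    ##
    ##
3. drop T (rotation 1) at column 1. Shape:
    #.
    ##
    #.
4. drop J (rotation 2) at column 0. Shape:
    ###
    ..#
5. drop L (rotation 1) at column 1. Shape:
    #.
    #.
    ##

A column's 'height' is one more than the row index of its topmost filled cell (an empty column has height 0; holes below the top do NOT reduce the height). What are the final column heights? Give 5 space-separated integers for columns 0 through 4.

Drop 1: I rot3 at col 3 lands with bottom-row=0; cleared 0 line(s) (total 0); column heights now [0 0 0 4 0], max=4
Drop 2: O rot3 at col 0 lands with bottom-row=0; cleared 0 line(s) (total 0); column heights now [2 2 0 4 0], max=4
Drop 3: T rot1 at col 1 lands with bottom-row=2; cleared 0 line(s) (total 0); column heights now [2 5 4 4 0], max=5
Drop 4: J rot2 at col 0 lands with bottom-row=4; cleared 0 line(s) (total 0); column heights now [6 6 6 4 0], max=6
Drop 5: L rot1 at col 1 lands with bottom-row=6; cleared 0 line(s) (total 0); column heights now [6 9 7 4 0], max=9

Answer: 6 9 7 4 0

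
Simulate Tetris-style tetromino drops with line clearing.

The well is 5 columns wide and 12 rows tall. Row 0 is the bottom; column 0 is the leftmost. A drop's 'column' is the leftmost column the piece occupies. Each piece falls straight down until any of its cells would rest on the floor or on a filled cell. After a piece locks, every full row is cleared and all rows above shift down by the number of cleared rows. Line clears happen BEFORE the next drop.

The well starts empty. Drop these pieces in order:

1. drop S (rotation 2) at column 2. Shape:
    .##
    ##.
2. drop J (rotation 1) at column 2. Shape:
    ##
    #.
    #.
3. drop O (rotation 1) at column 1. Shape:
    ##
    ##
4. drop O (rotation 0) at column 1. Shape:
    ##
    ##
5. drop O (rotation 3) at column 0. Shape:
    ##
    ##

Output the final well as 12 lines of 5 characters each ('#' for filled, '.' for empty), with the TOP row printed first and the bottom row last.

Answer: .....
.....
##...
##...
.##..
.##..
.##..
.##..
..##.
..#..
..###
..##.

Derivation:
Drop 1: S rot2 at col 2 lands with bottom-row=0; cleared 0 line(s) (total 0); column heights now [0 0 1 2 2], max=2
Drop 2: J rot1 at col 2 lands with bottom-row=1; cleared 0 line(s) (total 0); column heights now [0 0 4 4 2], max=4
Drop 3: O rot1 at col 1 lands with bottom-row=4; cleared 0 line(s) (total 0); column heights now [0 6 6 4 2], max=6
Drop 4: O rot0 at col 1 lands with bottom-row=6; cleared 0 line(s) (total 0); column heights now [0 8 8 4 2], max=8
Drop 5: O rot3 at col 0 lands with bottom-row=8; cleared 0 line(s) (total 0); column heights now [10 10 8 4 2], max=10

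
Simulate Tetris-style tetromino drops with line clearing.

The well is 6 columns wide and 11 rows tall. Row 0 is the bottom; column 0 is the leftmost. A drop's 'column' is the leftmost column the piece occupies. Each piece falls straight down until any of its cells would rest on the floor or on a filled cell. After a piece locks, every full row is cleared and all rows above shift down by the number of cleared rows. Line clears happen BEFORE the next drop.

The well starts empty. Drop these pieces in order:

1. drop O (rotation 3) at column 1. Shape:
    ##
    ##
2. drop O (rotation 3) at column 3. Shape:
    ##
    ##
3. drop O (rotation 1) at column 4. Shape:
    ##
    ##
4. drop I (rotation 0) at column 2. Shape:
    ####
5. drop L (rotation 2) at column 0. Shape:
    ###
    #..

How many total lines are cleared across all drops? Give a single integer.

Drop 1: O rot3 at col 1 lands with bottom-row=0; cleared 0 line(s) (total 0); column heights now [0 2 2 0 0 0], max=2
Drop 2: O rot3 at col 3 lands with bottom-row=0; cleared 0 line(s) (total 0); column heights now [0 2 2 2 2 0], max=2
Drop 3: O rot1 at col 4 lands with bottom-row=2; cleared 0 line(s) (total 0); column heights now [0 2 2 2 4 4], max=4
Drop 4: I rot0 at col 2 lands with bottom-row=4; cleared 0 line(s) (total 0); column heights now [0 2 5 5 5 5], max=5
Drop 5: L rot2 at col 0 lands with bottom-row=4; cleared 0 line(s) (total 0); column heights now [6 6 6 5 5 5], max=6

Answer: 0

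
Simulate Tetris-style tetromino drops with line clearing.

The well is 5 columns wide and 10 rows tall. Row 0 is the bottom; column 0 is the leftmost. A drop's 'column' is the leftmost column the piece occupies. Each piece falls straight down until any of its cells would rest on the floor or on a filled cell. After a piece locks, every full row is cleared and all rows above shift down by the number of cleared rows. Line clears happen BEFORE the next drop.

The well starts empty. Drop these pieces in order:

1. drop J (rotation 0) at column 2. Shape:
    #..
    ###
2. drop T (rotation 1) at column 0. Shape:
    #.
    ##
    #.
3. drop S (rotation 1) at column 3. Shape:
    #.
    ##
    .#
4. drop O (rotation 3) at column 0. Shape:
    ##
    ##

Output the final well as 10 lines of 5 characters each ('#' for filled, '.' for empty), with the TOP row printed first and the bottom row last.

Answer: .....
.....
.....
.....
.....
##...
##.#.
#..##
###.#
#.###

Derivation:
Drop 1: J rot0 at col 2 lands with bottom-row=0; cleared 0 line(s) (total 0); column heights now [0 0 2 1 1], max=2
Drop 2: T rot1 at col 0 lands with bottom-row=0; cleared 0 line(s) (total 0); column heights now [3 2 2 1 1], max=3
Drop 3: S rot1 at col 3 lands with bottom-row=1; cleared 0 line(s) (total 0); column heights now [3 2 2 4 3], max=4
Drop 4: O rot3 at col 0 lands with bottom-row=3; cleared 0 line(s) (total 0); column heights now [5 5 2 4 3], max=5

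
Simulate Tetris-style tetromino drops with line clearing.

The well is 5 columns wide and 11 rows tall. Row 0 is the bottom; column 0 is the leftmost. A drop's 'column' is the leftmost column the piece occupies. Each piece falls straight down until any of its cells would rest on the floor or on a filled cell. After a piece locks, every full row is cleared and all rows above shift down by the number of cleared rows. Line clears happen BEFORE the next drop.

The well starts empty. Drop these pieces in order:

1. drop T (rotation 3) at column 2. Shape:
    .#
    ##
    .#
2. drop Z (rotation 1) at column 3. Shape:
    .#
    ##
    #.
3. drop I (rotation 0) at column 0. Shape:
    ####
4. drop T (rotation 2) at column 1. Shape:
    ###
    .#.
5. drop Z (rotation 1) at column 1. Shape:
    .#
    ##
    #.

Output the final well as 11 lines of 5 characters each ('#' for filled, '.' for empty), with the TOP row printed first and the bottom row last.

Drop 1: T rot3 at col 2 lands with bottom-row=0; cleared 0 line(s) (total 0); column heights now [0 0 2 3 0], max=3
Drop 2: Z rot1 at col 3 lands with bottom-row=3; cleared 0 line(s) (total 0); column heights now [0 0 2 5 6], max=6
Drop 3: I rot0 at col 0 lands with bottom-row=5; cleared 1 line(s) (total 1); column heights now [0 0 2 5 5], max=5
Drop 4: T rot2 at col 1 lands with bottom-row=4; cleared 0 line(s) (total 1); column heights now [0 6 6 6 5], max=6
Drop 5: Z rot1 at col 1 lands with bottom-row=6; cleared 0 line(s) (total 1); column heights now [0 8 9 6 5], max=9

Answer: .....
.....
..#..
.##..
.#...
.###.
..###
...#.
...#.
..##.
...#.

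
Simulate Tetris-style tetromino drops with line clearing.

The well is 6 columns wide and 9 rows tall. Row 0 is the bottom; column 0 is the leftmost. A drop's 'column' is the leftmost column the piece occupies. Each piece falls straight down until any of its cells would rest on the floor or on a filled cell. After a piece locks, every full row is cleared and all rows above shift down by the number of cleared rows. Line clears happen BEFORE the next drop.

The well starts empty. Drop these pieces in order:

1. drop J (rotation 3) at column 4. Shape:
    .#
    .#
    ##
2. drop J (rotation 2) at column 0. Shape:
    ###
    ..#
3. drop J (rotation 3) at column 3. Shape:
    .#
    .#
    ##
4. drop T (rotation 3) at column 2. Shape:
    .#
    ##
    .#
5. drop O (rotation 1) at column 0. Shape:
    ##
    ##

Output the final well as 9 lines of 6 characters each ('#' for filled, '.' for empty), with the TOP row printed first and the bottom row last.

Answer: ......
......
......
......
......
......
......
......
...##.

Derivation:
Drop 1: J rot3 at col 4 lands with bottom-row=0; cleared 0 line(s) (total 0); column heights now [0 0 0 0 1 3], max=3
Drop 2: J rot2 at col 0 lands with bottom-row=0; cleared 0 line(s) (total 0); column heights now [2 2 2 0 1 3], max=3
Drop 3: J rot3 at col 3 lands with bottom-row=1; cleared 1 line(s) (total 1); column heights now [0 0 1 0 3 2], max=3
Drop 4: T rot3 at col 2 lands with bottom-row=0; cleared 0 line(s) (total 1); column heights now [0 0 2 3 3 2], max=3
Drop 5: O rot1 at col 0 lands with bottom-row=0; cleared 2 line(s) (total 3); column heights now [0 0 0 1 1 0], max=1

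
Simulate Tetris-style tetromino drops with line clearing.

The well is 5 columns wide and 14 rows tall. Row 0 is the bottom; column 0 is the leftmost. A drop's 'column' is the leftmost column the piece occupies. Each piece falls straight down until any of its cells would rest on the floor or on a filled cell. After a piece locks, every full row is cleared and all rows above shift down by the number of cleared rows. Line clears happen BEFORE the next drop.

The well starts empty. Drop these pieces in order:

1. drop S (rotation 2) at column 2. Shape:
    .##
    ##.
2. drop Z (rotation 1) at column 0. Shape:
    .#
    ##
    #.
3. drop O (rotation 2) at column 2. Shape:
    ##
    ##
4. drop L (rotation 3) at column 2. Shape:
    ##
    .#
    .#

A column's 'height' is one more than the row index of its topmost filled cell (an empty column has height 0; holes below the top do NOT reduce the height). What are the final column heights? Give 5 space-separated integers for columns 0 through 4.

Answer: 2 3 7 7 2

Derivation:
Drop 1: S rot2 at col 2 lands with bottom-row=0; cleared 0 line(s) (total 0); column heights now [0 0 1 2 2], max=2
Drop 2: Z rot1 at col 0 lands with bottom-row=0; cleared 0 line(s) (total 0); column heights now [2 3 1 2 2], max=3
Drop 3: O rot2 at col 2 lands with bottom-row=2; cleared 0 line(s) (total 0); column heights now [2 3 4 4 2], max=4
Drop 4: L rot3 at col 2 lands with bottom-row=4; cleared 0 line(s) (total 0); column heights now [2 3 7 7 2], max=7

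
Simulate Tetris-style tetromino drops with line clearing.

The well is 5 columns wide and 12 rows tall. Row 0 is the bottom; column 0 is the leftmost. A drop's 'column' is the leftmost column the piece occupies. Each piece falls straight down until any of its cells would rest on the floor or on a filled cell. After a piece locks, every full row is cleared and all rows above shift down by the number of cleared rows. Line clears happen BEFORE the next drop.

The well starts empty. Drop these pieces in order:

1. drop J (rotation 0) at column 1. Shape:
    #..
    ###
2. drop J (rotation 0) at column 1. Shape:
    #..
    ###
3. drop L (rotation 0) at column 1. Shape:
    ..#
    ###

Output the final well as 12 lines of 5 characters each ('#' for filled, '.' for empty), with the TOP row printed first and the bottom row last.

Answer: .....
.....
.....
.....
.....
.....
...#.
.###.
.#...
.###.
.#...
.###.

Derivation:
Drop 1: J rot0 at col 1 lands with bottom-row=0; cleared 0 line(s) (total 0); column heights now [0 2 1 1 0], max=2
Drop 2: J rot0 at col 1 lands with bottom-row=2; cleared 0 line(s) (total 0); column heights now [0 4 3 3 0], max=4
Drop 3: L rot0 at col 1 lands with bottom-row=4; cleared 0 line(s) (total 0); column heights now [0 5 5 6 0], max=6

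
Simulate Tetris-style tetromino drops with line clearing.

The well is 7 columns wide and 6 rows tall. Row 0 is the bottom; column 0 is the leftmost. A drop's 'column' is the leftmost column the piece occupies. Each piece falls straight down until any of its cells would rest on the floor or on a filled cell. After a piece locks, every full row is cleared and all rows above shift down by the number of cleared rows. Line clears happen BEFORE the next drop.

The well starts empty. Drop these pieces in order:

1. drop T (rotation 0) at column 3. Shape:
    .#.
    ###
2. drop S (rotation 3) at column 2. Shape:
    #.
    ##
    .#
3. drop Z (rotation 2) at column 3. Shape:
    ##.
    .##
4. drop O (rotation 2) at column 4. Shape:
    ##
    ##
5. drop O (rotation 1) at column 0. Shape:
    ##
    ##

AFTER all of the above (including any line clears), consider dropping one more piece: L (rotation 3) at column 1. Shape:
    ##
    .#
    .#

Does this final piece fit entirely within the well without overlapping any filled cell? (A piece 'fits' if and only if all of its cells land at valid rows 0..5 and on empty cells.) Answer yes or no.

Drop 1: T rot0 at col 3 lands with bottom-row=0; cleared 0 line(s) (total 0); column heights now [0 0 0 1 2 1 0], max=2
Drop 2: S rot3 at col 2 lands with bottom-row=1; cleared 0 line(s) (total 0); column heights now [0 0 4 3 2 1 0], max=4
Drop 3: Z rot2 at col 3 lands with bottom-row=2; cleared 0 line(s) (total 0); column heights now [0 0 4 4 4 3 0], max=4
Drop 4: O rot2 at col 4 lands with bottom-row=4; cleared 0 line(s) (total 0); column heights now [0 0 4 4 6 6 0], max=6
Drop 5: O rot1 at col 0 lands with bottom-row=0; cleared 0 line(s) (total 0); column heights now [2 2 4 4 6 6 0], max=6
Test piece L rot3 at col 1 (width 2): heights before test = [2 2 4 4 6 6 0]; fits = False

Answer: no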